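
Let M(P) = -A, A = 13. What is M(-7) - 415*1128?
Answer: -468133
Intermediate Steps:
M(P) = -13 (M(P) = -1*13 = -13)
M(-7) - 415*1128 = -13 - 415*1128 = -13 - 468120 = -468133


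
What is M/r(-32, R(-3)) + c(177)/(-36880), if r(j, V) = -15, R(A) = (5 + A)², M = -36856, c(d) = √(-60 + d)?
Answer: 36856/15 - 3*√13/36880 ≈ 2457.1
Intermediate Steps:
M/r(-32, R(-3)) + c(177)/(-36880) = -36856/(-15) + √(-60 + 177)/(-36880) = -36856*(-1/15) + √117*(-1/36880) = 36856/15 + (3*√13)*(-1/36880) = 36856/15 - 3*√13/36880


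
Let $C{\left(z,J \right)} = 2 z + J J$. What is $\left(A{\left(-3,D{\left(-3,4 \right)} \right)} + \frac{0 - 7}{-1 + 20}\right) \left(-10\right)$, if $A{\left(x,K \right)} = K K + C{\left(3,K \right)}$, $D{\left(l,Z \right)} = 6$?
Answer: $- \frac{14750}{19} \approx -776.32$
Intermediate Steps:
$C{\left(z,J \right)} = J^{2} + 2 z$ ($C{\left(z,J \right)} = 2 z + J^{2} = J^{2} + 2 z$)
$A{\left(x,K \right)} = 6 + 2 K^{2}$ ($A{\left(x,K \right)} = K K + \left(K^{2} + 2 \cdot 3\right) = K^{2} + \left(K^{2} + 6\right) = K^{2} + \left(6 + K^{2}\right) = 6 + 2 K^{2}$)
$\left(A{\left(-3,D{\left(-3,4 \right)} \right)} + \frac{0 - 7}{-1 + 20}\right) \left(-10\right) = \left(\left(6 + 2 \cdot 6^{2}\right) + \frac{0 - 7}{-1 + 20}\right) \left(-10\right) = \left(\left(6 + 2 \cdot 36\right) - \frac{7}{19}\right) \left(-10\right) = \left(\left(6 + 72\right) - \frac{7}{19}\right) \left(-10\right) = \left(78 - \frac{7}{19}\right) \left(-10\right) = \frac{1475}{19} \left(-10\right) = - \frac{14750}{19}$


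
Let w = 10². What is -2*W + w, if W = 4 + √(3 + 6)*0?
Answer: 92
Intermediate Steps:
W = 4 (W = 4 + √9*0 = 4 + 3*0 = 4 + 0 = 4)
w = 100
-2*W + w = -2*4 + 100 = -8 + 100 = 92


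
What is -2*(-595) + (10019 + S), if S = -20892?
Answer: -9683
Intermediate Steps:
-2*(-595) + (10019 + S) = -2*(-595) + (10019 - 20892) = 1190 - 10873 = -9683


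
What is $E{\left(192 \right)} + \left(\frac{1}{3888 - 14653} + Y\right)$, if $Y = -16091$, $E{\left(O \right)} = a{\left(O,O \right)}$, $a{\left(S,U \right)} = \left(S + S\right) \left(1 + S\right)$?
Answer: $\frac{624596064}{10765} \approx 58021.0$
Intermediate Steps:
$a{\left(S,U \right)} = 2 S \left(1 + S\right)$
$E{\left(O \right)} = 2 O \left(1 + O\right)$
$E{\left(192 \right)} + \left(\frac{1}{3888 - 14653} + Y\right) = 2 \cdot 192 \left(1 + 192\right) - \left(16091 - \frac{1}{3888 - 14653}\right) = 2 \cdot 192 \cdot 193 - \left(16091 - \frac{1}{-10765}\right) = 74112 - \frac{173219616}{10765} = \frac{624596064}{10765}$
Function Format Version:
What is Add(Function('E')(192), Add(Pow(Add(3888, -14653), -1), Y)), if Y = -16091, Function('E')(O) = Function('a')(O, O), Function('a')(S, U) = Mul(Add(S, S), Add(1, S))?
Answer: Rational(624596064, 10765) ≈ 58021.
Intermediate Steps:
Function('a')(S, U) = Mul(2, S, Add(1, S)) (Function('a')(S, U) = Mul(Mul(2, S), Add(1, S)) = Mul(2, S, Add(1, S)))
Function('E')(O) = Mul(2, O, Add(1, O))
Add(Function('E')(192), Add(Pow(Add(3888, -14653), -1), Y)) = Add(Mul(2, 192, Add(1, 192)), Add(Pow(Add(3888, -14653), -1), -16091)) = Add(Mul(2, 192, 193), Add(Pow(-10765, -1), -16091)) = Add(74112, Add(Rational(-1, 10765), -16091)) = Add(74112, Rational(-173219616, 10765)) = Rational(624596064, 10765)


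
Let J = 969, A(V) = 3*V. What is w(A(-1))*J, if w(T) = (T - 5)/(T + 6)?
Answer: -2584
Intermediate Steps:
w(T) = (-5 + T)/(6 + T)
w(A(-1))*J = ((-5 + 3*(-1))/(6 + 3*(-1)))*969 = ((-5 - 3)/(6 - 3))*969 = (-8/3)*969 = ((⅓)*(-8))*969 = -8/3*969 = -2584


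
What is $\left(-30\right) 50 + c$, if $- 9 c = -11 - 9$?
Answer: $- \frac{13480}{9} \approx -1497.8$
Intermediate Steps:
$c = \frac{20}{9}$ ($c = - \frac{-11 - 9}{9} = \left(- \frac{1}{9}\right) \left(-20\right) = \frac{20}{9} \approx 2.2222$)
$\left(-30\right) 50 + c = \left(-30\right) 50 + \frac{20}{9} = -1500 + \frac{20}{9} = - \frac{13480}{9}$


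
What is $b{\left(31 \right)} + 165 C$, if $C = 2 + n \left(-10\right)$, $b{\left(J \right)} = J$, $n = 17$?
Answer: $-27689$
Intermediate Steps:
$C = -168$ ($C = 2 + 17 \left(-10\right) = 2 - 170 = -168$)
$b{\left(31 \right)} + 165 C = 31 + 165 \left(-168\right) = 31 - 27720 = -27689$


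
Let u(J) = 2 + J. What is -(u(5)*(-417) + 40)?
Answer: 2879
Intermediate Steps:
-(u(5)*(-417) + 40) = -((2 + 5)*(-417) + 40) = -(7*(-417) + 40) = -(-2919 + 40) = -1*(-2879) = 2879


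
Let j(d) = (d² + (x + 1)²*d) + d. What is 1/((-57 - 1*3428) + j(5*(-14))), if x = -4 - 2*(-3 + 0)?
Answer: 1/715 ≈ 0.0013986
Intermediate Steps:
x = 2 (x = -4 - 2*(-3) = -4 + 6 = 2)
j(d) = d² + 10*d (j(d) = (d² + (2 + 1)²*d) + d = (d² + 3²*d) + d = (d² + 9*d) + d = d² + 10*d)
1/((-57 - 1*3428) + j(5*(-14))) = 1/((-57 - 1*3428) + (5*(-14))*(10 + 5*(-14))) = 1/((-57 - 3428) - 70*(10 - 70)) = 1/(-3485 - 70*(-60)) = 1/(-3485 + 4200) = 1/715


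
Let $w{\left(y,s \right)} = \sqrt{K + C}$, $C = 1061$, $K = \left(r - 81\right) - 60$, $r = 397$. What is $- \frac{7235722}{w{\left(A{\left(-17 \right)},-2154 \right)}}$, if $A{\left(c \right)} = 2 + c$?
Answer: $- \frac{7235722 \sqrt{1317}}{1317} \approx -1.9938 \cdot 10^{5}$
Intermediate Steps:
$K = 256$ ($K = \left(397 - 81\right) - 60 = 316 - 60 = 256$)
$w{\left(y,s \right)} = \sqrt{1317}$ ($w{\left(y,s \right)} = \sqrt{256 + 1061} = \sqrt{1317}$)
$- \frac{7235722}{w{\left(A{\left(-17 \right)},-2154 \right)}} = - \frac{7235722}{\sqrt{1317}} = - 7235722 \frac{\sqrt{1317}}{1317} = - \frac{7235722 \sqrt{1317}}{1317}$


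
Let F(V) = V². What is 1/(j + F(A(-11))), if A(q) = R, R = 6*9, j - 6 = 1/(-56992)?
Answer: 56992/166530623 ≈ 0.00034223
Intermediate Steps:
j = 341951/56992 (j = 6 + 1/(-56992) = 6 - 1/56992 = 341951/56992 ≈ 6.0000)
R = 54
A(q) = 54
1/(j + F(A(-11))) = 1/(341951/56992 + 54²) = 1/(341951/56992 + 2916) = 1/(166530623/56992) = 56992/166530623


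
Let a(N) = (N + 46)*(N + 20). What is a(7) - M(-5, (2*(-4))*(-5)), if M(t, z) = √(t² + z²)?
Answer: 1431 - 5*√65 ≈ 1390.7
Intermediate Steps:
a(N) = (20 + N)*(46 + N) (a(N) = (46 + N)*(20 + N) = (20 + N)*(46 + N))
a(7) - M(-5, (2*(-4))*(-5)) = (920 + 7² + 66*7) - √((-5)² + ((2*(-4))*(-5))²) = (920 + 49 + 462) - √(25 + (-8*(-5))²) = 1431 - √(25 + 40²) = 1431 - √(25 + 1600) = 1431 - √1625 = 1431 - 5*√65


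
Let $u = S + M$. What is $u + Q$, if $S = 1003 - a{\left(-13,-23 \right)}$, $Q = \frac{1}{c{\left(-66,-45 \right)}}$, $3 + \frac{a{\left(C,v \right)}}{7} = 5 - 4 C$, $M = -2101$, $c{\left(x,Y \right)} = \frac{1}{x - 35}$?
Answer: $-1577$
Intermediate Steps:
$c{\left(x,Y \right)} = \frac{1}{-35 + x}$
$a{\left(C,v \right)} = 14 - 28 C$ ($a{\left(C,v \right)} = -21 + 7 \left(5 - 4 C\right) = -21 - \left(-35 + 28 C\right) = 14 - 28 C$)
$Q = -101$ ($Q = \frac{1}{\frac{1}{-35 - 66}} = \frac{1}{\frac{1}{-101}} = \frac{1}{- \frac{1}{101}} = -101$)
$S = 625$ ($S = 1003 - \left(14 - -364\right) = 1003 - \left(14 + 364\right) = 1003 - 378 = 625$)
$u = -1476$ ($u = 625 - 2101 = -1476$)
$u + Q = -1476 - 101 = -1577$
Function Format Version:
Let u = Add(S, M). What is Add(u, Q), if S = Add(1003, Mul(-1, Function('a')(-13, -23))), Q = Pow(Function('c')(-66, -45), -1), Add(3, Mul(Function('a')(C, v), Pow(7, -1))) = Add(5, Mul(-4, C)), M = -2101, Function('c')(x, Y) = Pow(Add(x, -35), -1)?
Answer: -1577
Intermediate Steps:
Function('c')(x, Y) = Pow(Add(-35, x), -1)
Function('a')(C, v) = Add(14, Mul(-28, C)) (Function('a')(C, v) = Add(-21, Mul(7, Add(5, Mul(-4, C)))) = Add(-21, Add(35, Mul(-28, C))) = Add(14, Mul(-28, C)))
Q = -101 (Q = Pow(Pow(Add(-35, -66), -1), -1) = Pow(Pow(-101, -1), -1) = Pow(Rational(-1, 101), -1) = -101)
S = 625 (S = Add(1003, Mul(-1, Add(14, Mul(-28, -13)))) = Add(1003, Mul(-1, Add(14, 364))) = Add(1003, Mul(-1, 378)) = Add(1003, -378) = 625)
u = -1476 (u = Add(625, -2101) = -1476)
Add(u, Q) = Add(-1476, -101) = -1577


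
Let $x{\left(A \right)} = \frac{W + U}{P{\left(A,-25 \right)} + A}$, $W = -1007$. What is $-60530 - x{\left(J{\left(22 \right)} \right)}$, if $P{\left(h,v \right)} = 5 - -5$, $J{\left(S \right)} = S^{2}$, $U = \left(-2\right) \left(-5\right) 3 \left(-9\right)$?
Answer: $- \frac{29900543}{494} \approx -60527.0$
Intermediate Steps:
$U = -270$ ($U = 10 \cdot 3 \left(-9\right) = 30 \left(-9\right) = -270$)
$P{\left(h,v \right)} = 10$ ($P{\left(h,v \right)} = 5 + 5 = 10$)
$x{\left(A \right)} = - \frac{1277}{10 + A}$ ($x{\left(A \right)} = \frac{-1007 - 270}{10 + A} = - \frac{1277}{10 + A}$)
$-60530 - x{\left(J{\left(22 \right)} \right)} = -60530 - - \frac{1277}{10 + 22^{2}} = -60530 - - \frac{1277}{10 + 484} = -60530 - - \frac{1277}{494} = -60530 + \frac{1277}{494} = - \frac{29900543}{494}$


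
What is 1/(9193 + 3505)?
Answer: 1/12698 ≈ 7.8753e-5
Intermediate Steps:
1/(9193 + 3505) = 1/12698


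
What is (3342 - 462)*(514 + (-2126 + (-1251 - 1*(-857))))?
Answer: -5777280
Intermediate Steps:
(3342 - 462)*(514 + (-2126 + (-1251 - 1*(-857)))) = 2880*(514 + (-2126 + (-1251 + 857))) = 2880*(514 + (-2126 - 394)) = 2880*(514 - 2520) = 2880*(-2006) = -5777280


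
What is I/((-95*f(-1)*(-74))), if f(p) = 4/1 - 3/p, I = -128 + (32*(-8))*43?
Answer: -5568/24605 ≈ -0.22630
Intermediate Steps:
I = -11136 (I = -128 - 256*43 = -128 - 11008 = -11136)
f(p) = 4 - 3/p (f(p) = 4*1 - 3/p = 4 - 3/p)
I/((-95*f(-1)*(-74))) = -11136*1/(7030*(4 - 3/(-1))) = -11136*1/(7030*(4 - 3*(-1))) = -11136*1/(7030*(4 + 3)) = -11136/(-95*7*(-74)) = -11136/((-665*(-74))) = -11136/49210 = -11136*1/49210 = -5568/24605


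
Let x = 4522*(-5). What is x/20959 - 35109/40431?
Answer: -549998147/282464443 ≈ -1.9471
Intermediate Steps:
x = -22610
x/20959 - 35109/40431 = -22610/20959 - 35109/40431 = -22610*1/20959 - 35109*1/40431 = -22610/20959 - 11703/13477 = -549998147/282464443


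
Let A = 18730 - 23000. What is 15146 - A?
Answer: 19416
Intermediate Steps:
A = -4270
15146 - A = 15146 - 1*(-4270) = 15146 + 4270 = 19416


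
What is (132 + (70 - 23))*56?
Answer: 10024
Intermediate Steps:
(132 + (70 - 23))*56 = (132 + 47)*56 = 179*56 = 10024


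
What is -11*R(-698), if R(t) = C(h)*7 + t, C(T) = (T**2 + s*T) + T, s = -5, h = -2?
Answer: 6754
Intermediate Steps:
C(T) = T**2 - 4*T (C(T) = (T**2 - 5*T) + T = T**2 - 4*T)
R(t) = 84 + t (R(t) = -2*(-4 - 2)*7 + t = -2*(-6)*7 + t = 12*7 + t = 84 + t)
-11*R(-698) = -11*(84 - 698) = -11*(-614) = 6754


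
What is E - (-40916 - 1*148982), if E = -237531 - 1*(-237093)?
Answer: 189460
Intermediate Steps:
E = -438 (E = -237531 + 237093 = -438)
E - (-40916 - 1*148982) = -438 - (-40916 - 1*148982) = -438 - (-40916 - 148982) = -438 - 1*(-189898) = -438 + 189898 = 189460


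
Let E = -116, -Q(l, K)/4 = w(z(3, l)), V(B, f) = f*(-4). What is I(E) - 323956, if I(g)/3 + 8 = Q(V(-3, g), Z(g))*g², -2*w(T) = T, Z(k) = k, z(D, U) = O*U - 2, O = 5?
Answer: 186822068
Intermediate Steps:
V(B, f) = -4*f
z(D, U) = -2 + 5*U (z(D, U) = 5*U - 2 = -2 + 5*U)
w(T) = -T/2
Q(l, K) = -4 + 10*l (Q(l, K) = -(-2)*(-2 + 5*l) = -4*(1 - 5*l/2) = -4 + 10*l)
I(g) = -24 + 3*g²*(-4 - 40*g) (I(g) = -24 + 3*((-4 + 10*(-4*g))*g²) = -24 + 3*((-4 - 40*g)*g²) = -24 + 3*(g²*(-4 - 40*g)) = -24 + 3*g²*(-4 - 40*g))
I(E) - 323956 = (-24 + 12*(-116)²*(-1 - 10*(-116))) - 323956 = (-24 + 12*13456*(-1 + 1160)) - 323956 = (-24 + 12*13456*1159) - 323956 = (-24 + 187146048) - 323956 = 187146024 - 323956 = 186822068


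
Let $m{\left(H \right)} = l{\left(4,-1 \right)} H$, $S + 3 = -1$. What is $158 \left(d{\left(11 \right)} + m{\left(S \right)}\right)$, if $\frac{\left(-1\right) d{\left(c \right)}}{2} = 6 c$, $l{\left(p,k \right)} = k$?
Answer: $-20224$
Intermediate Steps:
$S = -4$ ($S = -3 - 1 = -4$)
$m{\left(H \right)} = - H$
$d{\left(c \right)} = - 12 c$ ($d{\left(c \right)} = - 2 \cdot 6 c = - 12 c$)
$158 \left(d{\left(11 \right)} + m{\left(S \right)}\right) = 158 \left(\left(-12\right) 11 - -4\right) = 158 \left(-132 + 4\right) = 158 \left(-128\right) = -20224$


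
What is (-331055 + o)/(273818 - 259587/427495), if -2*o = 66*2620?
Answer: -178485574925/117055566323 ≈ -1.5248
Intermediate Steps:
o = -86460 (o = -33*2620 = -1/2*172920 = -86460)
(-331055 + o)/(273818 - 259587/427495) = (-331055 - 86460)/(273818 - 259587/427495) = -417515/(273818 - 259587*1/427495) = -417515/(273818 - 259587/427495) = -417515/117055566323/427495 = -417515*427495/117055566323 = -178485574925/117055566323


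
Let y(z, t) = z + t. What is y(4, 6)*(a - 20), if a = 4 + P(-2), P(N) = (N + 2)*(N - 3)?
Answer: -160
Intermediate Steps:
P(N) = (-3 + N)*(2 + N) (P(N) = (2 + N)*(-3 + N) = (-3 + N)*(2 + N))
y(z, t) = t + z
a = 4 (a = 4 + (-6 + (-2)² - 1*(-2)) = 4 + (-6 + 4 + 2) = 4 + 0 = 4)
y(4, 6)*(a - 20) = (6 + 4)*(4 - 20) = 10*(-16) = -160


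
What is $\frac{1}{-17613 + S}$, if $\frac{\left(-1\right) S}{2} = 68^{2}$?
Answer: $- \frac{1}{26861} \approx -3.7229 \cdot 10^{-5}$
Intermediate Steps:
$S = -9248$ ($S = - 2 \cdot 68^{2} = \left(-2\right) 4624 = -9248$)
$\frac{1}{-17613 + S} = \frac{1}{-17613 - 9248} = \frac{1}{-26861} = - \frac{1}{26861}$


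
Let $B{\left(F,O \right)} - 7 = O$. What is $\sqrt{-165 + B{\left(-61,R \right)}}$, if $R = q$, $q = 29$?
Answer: $i \sqrt{129} \approx 11.358 i$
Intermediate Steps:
$R = 29$
$B{\left(F,O \right)} = 7 + O$
$\sqrt{-165 + B{\left(-61,R \right)}} = \sqrt{-165 + \left(7 + 29\right)} = \sqrt{-165 + 36} = \sqrt{-129} = i \sqrt{129}$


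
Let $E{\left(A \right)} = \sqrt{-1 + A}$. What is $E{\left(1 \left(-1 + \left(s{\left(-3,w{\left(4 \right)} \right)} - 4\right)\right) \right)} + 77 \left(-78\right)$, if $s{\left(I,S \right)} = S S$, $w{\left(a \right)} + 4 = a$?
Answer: $-6006 + i \sqrt{6} \approx -6006.0 + 2.4495 i$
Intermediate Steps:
$w{\left(a \right)} = -4 + a$
$s{\left(I,S \right)} = S^{2}$
$E{\left(1 \left(-1 + \left(s{\left(-3,w{\left(4 \right)} \right)} - 4\right)\right) \right)} + 77 \left(-78\right) = \sqrt{-1 + 1 \left(-1 - \left(4 - \left(-4 + 4\right)^{2}\right)\right)} + 77 \left(-78\right) = \sqrt{-1 + 1 \left(-1 - \left(4 - 0^{2}\right)\right)} - 6006 = \sqrt{-1 + 1 \left(-1 + \left(0 - 4\right)\right)} - 6006 = \sqrt{-1 + 1 \left(-1 - 4\right)} - 6006 = \sqrt{-1 + 1 \left(-5\right)} - 6006 = \sqrt{-1 - 5} - 6006 = \sqrt{-6} - 6006 = i \sqrt{6} - 6006 = -6006 + i \sqrt{6}$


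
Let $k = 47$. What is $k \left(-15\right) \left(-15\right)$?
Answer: $10575$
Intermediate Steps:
$k \left(-15\right) \left(-15\right) = 47 \left(-15\right) \left(-15\right) = \left(-705\right) \left(-15\right) = 10575$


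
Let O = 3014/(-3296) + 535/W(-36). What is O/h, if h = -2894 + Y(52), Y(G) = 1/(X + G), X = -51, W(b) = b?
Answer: 233983/42908976 ≈ 0.0054530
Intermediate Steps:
O = -233983/14832 (O = 3014/(-3296) + 535/(-36) = 3014*(-1/3296) + 535*(-1/36) = -1507/1648 - 535/36 = -233983/14832 ≈ -15.776)
Y(G) = 1/(-51 + G)
h = -2893 (h = -2894 + 1/(-51 + 52) = -2894 + 1/1 = -2894 + 1 = -2893)
O/h = -233983/14832/(-2893) = -233983/14832*(-1/2893) = 233983/42908976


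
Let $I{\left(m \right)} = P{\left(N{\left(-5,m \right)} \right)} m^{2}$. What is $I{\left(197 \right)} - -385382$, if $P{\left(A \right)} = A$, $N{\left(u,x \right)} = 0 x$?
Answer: $385382$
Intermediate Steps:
$N{\left(u,x \right)} = 0$
$I{\left(m \right)} = 0$ ($I{\left(m \right)} = 0 m^{2} = 0$)
$I{\left(197 \right)} - -385382 = 0 - -385382 = 0 + 385382 = 385382$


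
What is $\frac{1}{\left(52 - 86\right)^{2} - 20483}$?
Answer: $- \frac{1}{19327} \approx -5.1741 \cdot 10^{-5}$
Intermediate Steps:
$\frac{1}{\left(52 - 86\right)^{2} - 20483} = \frac{1}{\left(-34\right)^{2} - 20483} = \frac{1}{1156 - 20483} = \frac{1}{-19327} = - \frac{1}{19327}$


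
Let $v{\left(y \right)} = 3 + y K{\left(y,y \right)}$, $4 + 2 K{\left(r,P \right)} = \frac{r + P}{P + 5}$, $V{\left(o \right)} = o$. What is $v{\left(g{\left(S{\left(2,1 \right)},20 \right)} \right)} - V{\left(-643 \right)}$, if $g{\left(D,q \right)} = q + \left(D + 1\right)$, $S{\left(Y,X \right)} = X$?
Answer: $\frac{16738}{27} \approx 619.93$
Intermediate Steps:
$K{\left(r,P \right)} = -2 + \frac{P + r}{2 \left(5 + P\right)}$ ($K{\left(r,P \right)} = -2 + \frac{\left(r + P\right) \frac{1}{P + 5}}{2} = -2 + \frac{\left(P + r\right) \frac{1}{5 + P}}{2} = -2 + \frac{\frac{1}{5 + P} \left(P + r\right)}{2} = -2 + \frac{P + r}{2 \left(5 + P\right)}$)
$g{\left(D,q \right)} = 1 + D + q$ ($g{\left(D,q \right)} = q + \left(1 + D\right) = 1 + D + q$)
$v{\left(y \right)} = 3 + \frac{y \left(-20 - 2 y\right)}{2 \left(5 + y\right)}$ ($v{\left(y \right)} = 3 + y \frac{-20 + y - 3 y}{2 \left(5 + y\right)} = 3 + y \frac{-20 - 2 y}{2 \left(5 + y\right)} = 3 + \frac{y \left(-20 - 2 y\right)}{2 \left(5 + y\right)}$)
$v{\left(g{\left(S{\left(2,1 \right)},20 \right)} \right)} - V{\left(-643 \right)} = \frac{15 - \left(1 + 1 + 20\right)^{2} - 7 \left(1 + 1 + 20\right)}{5 + \left(1 + 1 + 20\right)} - -643 = \frac{15 - 22^{2} - 154}{5 + 22} + 643 = \frac{15 - 484 - 154}{27} + 643 = \frac{1}{27} \left(-623\right) + 643 = - \frac{623}{27} + 643 = \frac{16738}{27}$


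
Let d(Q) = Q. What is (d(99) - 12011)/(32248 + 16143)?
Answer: -11912/48391 ≈ -0.24616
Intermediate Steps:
(d(99) - 12011)/(32248 + 16143) = (99 - 12011)/(32248 + 16143) = -11912/48391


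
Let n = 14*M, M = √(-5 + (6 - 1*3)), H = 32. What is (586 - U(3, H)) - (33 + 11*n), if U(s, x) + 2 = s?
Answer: 552 - 154*I*√2 ≈ 552.0 - 217.79*I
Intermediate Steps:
M = I*√2 (M = √(-5 + (6 - 3)) = √(-5 + 3) = √(-2) = I*√2 ≈ 1.4142*I)
U(s, x) = -2 + s
n = 14*I*√2 (n = 14*(I*√2) = 14*I*√2 ≈ 19.799*I)
(586 - U(3, H)) - (33 + 11*n) = (586 - (-2 + 3)) - (33 + 11*(14*I*√2)) = (586 - 1*1) - (33 + 154*I*√2) = (586 - 1) + (-33 - 154*I*√2) = 585 + (-33 - 154*I*√2) = 552 - 154*I*√2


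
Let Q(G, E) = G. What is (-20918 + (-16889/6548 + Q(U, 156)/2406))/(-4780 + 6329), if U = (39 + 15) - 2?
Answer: -164796337211/12201850956 ≈ -13.506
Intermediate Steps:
U = 52 (U = 54 - 2 = 52)
(-20918 + (-16889/6548 + Q(U, 156)/2406))/(-4780 + 6329) = (-20918 + (-16889/6548 + 52/2406))/(-4780 + 6329) = (-20918 + (-16889*1/6548 + 52*(1/2406)))/1549 = (-20918 + (-16889/6548 + 26/1203))*(1/1549) = (-20918 - 20147219/7877244)*(1/1549) = -164796337211/7877244*1/1549 = -164796337211/12201850956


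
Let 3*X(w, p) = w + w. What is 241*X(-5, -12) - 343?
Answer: -3439/3 ≈ -1146.3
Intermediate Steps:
X(w, p) = 2*w/3 (X(w, p) = (w + w)/3 = (2*w)/3 = 2*w/3)
241*X(-5, -12) - 343 = 241*((2/3)*(-5)) - 343 = 241*(-10/3) - 343 = -2410/3 - 343 = -3439/3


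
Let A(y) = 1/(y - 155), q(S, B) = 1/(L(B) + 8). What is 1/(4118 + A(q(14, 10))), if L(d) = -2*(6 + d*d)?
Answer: 31621/130215074 ≈ 0.00024284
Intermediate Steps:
L(d) = -12 - 2*d² (L(d) = -2*(6 + d²) = -12 - 2*d²)
q(S, B) = 1/(-4 - 2*B²) (q(S, B) = 1/((-12 - 2*B²) + 8) = 1/(-4 - 2*B²))
A(y) = 1/(-155 + y)
1/(4118 + A(q(14, 10))) = 1/(4118 + 1/(-155 - 1/(4 + 2*10²))) = 1/(4118 + 1/(-155 - 1/(4 + 2*100))) = 1/(4118 + 1/(-155 - 1/(4 + 200))) = 1/(4118 + 1/(-155 - 1/204)) = 1/(4118 + 1/(-31621/204)) = 1/(4118 - 204/31621) = 1/(130215074/31621) = 31621/130215074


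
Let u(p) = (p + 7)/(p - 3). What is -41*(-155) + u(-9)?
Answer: 38131/6 ≈ 6355.2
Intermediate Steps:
u(p) = (7 + p)/(-3 + p)
-41*(-155) + u(-9) = -41*(-155) + (7 - 9)/(-3 - 9) = 6355 - 2/(-12) = 6355 - 1/12*(-2) = 6355 + ⅙ = 38131/6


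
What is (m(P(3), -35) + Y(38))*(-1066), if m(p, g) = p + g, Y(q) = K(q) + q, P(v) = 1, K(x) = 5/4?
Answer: -11193/2 ≈ -5596.5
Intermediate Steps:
K(x) = 5/4 (K(x) = 5*(¼) = 5/4)
Y(q) = 5/4 + q
m(p, g) = g + p
(m(P(3), -35) + Y(38))*(-1066) = ((-35 + 1) + (5/4 + 38))*(-1066) = (-34 + 157/4)*(-1066) = (21/4)*(-1066) = -11193/2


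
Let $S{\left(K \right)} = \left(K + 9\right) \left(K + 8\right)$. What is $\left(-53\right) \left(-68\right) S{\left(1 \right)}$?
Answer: $324360$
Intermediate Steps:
$S{\left(K \right)} = \left(8 + K\right) \left(9 + K\right)$ ($S{\left(K \right)} = \left(9 + K\right) \left(8 + K\right) = \left(8 + K\right) \left(9 + K\right)$)
$\left(-53\right) \left(-68\right) S{\left(1 \right)} = \left(-53\right) \left(-68\right) \left(72 + 1^{2} + 17 \cdot 1\right) = 3604 \left(72 + 1 + 17\right) = 3604 \cdot 90 = 324360$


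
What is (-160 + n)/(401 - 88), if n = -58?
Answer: -218/313 ≈ -0.69649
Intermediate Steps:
(-160 + n)/(401 - 88) = (-160 - 58)/(401 - 88) = -218/313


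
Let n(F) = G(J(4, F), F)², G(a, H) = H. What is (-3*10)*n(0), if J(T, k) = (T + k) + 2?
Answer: 0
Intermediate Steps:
J(T, k) = 2 + T + k
n(F) = F²
(-3*10)*n(0) = -3*10*0² = -30*0 = 0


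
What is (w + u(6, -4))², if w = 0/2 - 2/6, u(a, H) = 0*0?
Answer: ⅑ ≈ 0.11111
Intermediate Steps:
u(a, H) = 0
w = -⅓ (w = 0*(½) - 2*⅙ = 0 - ⅓ = -⅓ ≈ -0.33333)
(w + u(6, -4))² = (-⅓ + 0)² = (-⅓)² = ⅑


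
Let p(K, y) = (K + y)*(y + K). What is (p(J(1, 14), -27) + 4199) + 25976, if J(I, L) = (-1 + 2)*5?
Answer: 30659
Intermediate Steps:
J(I, L) = 5 (J(I, L) = 1*5 = 5)
p(K, y) = (K + y)² (p(K, y) = (K + y)*(K + y) = (K + y)²)
(p(J(1, 14), -27) + 4199) + 25976 = ((5 - 27)² + 4199) + 25976 = ((-22)² + 4199) + 25976 = (484 + 4199) + 25976 = 4683 + 25976 = 30659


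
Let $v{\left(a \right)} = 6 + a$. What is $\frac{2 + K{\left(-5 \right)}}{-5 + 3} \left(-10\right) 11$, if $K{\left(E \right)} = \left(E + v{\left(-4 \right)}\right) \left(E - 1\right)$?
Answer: $1100$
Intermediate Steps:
$K{\left(E \right)} = \left(-1 + E\right) \left(2 + E\right)$ ($K{\left(E \right)} = \left(E + \left(6 - 4\right)\right) \left(E - 1\right) = \left(E + 2\right) \left(-1 + E\right) = \left(2 + E\right) \left(-1 + E\right) = \left(-1 + E\right) \left(2 + E\right)$)
$\frac{2 + K{\left(-5 \right)}}{-5 + 3} \left(-10\right) 11 = \frac{2 - \left(7 - 25\right)}{-5 + 3} \left(-10\right) 11 = \frac{2 - -18}{-2} \left(-10\right) 11 = \left(2 + 18\right) \left(- \frac{1}{2}\right) \left(-10\right) 11 = 20 \left(- \frac{1}{2}\right) \left(-10\right) 11 = \left(-10\right) \left(-10\right) 11 = 100 \cdot 11 = 1100$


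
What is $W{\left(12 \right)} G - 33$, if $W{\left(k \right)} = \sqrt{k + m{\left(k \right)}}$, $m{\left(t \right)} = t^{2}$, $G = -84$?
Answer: $-33 - 168 \sqrt{39} \approx -1082.2$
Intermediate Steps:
$W{\left(k \right)} = \sqrt{k + k^{2}}$
$W{\left(12 \right)} G - 33 = \sqrt{12 \left(1 + 12\right)} \left(-84\right) - 33 = \sqrt{12 \cdot 13} \left(-84\right) - 33 = \sqrt{156} \left(-84\right) - 33 = 2 \sqrt{39} \left(-84\right) - 33 = - 168 \sqrt{39} - 33 = -33 - 168 \sqrt{39}$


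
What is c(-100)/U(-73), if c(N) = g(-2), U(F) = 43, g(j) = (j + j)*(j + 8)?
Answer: -24/43 ≈ -0.55814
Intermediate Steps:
g(j) = 2*j*(8 + j) (g(j) = (2*j)*(8 + j) = 2*j*(8 + j))
c(N) = -24 (c(N) = 2*(-2)*(8 - 2) = 2*(-2)*6 = -24)
c(-100)/U(-73) = -24/43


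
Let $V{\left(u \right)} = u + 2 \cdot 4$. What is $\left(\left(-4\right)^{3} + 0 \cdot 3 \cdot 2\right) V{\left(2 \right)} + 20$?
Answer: $-620$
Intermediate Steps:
$V{\left(u \right)} = 8 + u$ ($V{\left(u \right)} = u + 8 = 8 + u$)
$\left(\left(-4\right)^{3} + 0 \cdot 3 \cdot 2\right) V{\left(2 \right)} + 20 = \left(\left(-4\right)^{3} + 0 \cdot 3 \cdot 2\right) \left(8 + 2\right) + 20 = \left(-64 + 0 \cdot 2\right) 10 + 20 = \left(-64 + 0\right) 10 + 20 = \left(-64\right) 10 + 20 = -640 + 20 = -620$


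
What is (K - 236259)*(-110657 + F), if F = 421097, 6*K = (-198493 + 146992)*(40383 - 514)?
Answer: -106310743156020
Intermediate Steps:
K = -684431123/2 (K = ((-198493 + 146992)*(40383 - 514))/6 = (-51501*39869)/6 = (⅙)*(-2053293369) = -684431123/2 ≈ -3.4222e+8)
(K - 236259)*(-110657 + F) = (-684431123/2 - 236259)*(-110657 + 421097) = -684903641/2*310440 = -106310743156020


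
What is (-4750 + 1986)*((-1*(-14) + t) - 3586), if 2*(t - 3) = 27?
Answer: 9827402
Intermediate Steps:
t = 33/2 (t = 3 + (½)*27 = 3 + 27/2 = 33/2 ≈ 16.500)
(-4750 + 1986)*((-1*(-14) + t) - 3586) = (-4750 + 1986)*((-1*(-14) + 33/2) - 3586) = -2764*((14 + 33/2) - 3586) = -2764*(61/2 - 3586) = -2764*(-7111/2) = 9827402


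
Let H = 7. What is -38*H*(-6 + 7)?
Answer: -266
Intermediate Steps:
-38*H*(-6 + 7) = -266*(-6 + 7) = -266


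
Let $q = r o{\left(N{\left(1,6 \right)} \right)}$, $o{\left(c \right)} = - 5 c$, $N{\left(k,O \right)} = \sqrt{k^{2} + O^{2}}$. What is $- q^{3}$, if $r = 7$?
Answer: $1586375 \sqrt{37} \approx 9.6495 \cdot 10^{6}$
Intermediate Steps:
$N{\left(k,O \right)} = \sqrt{O^{2} + k^{2}}$
$q = - 35 \sqrt{37}$ ($q = 7 \left(- 5 \sqrt{6^{2} + 1^{2}}\right) = 7 \left(- 5 \sqrt{36 + 1}\right) = 7 \left(- 5 \sqrt{37}\right) = - 35 \sqrt{37} \approx -212.9$)
$- q^{3} = - \left(- 35 \sqrt{37}\right)^{3} = - \left(-1586375\right) \sqrt{37} = 1586375 \sqrt{37}$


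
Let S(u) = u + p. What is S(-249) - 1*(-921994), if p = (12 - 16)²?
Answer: 921761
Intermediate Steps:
p = 16 (p = (-4)² = 16)
S(u) = 16 + u (S(u) = u + 16 = 16 + u)
S(-249) - 1*(-921994) = (16 - 249) - 1*(-921994) = -233 + 921994 = 921761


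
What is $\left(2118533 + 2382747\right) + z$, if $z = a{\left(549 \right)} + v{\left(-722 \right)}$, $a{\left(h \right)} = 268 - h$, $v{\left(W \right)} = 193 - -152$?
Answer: $4501344$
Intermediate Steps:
$v{\left(W \right)} = 345$ ($v{\left(W \right)} = 193 + 152 = 345$)
$z = 64$ ($z = \left(268 - 549\right) + 345 = -281 + 345 = 64$)
$\left(2118533 + 2382747\right) + z = \left(2118533 + 2382747\right) + 64 = 4501280 + 64 = 4501344$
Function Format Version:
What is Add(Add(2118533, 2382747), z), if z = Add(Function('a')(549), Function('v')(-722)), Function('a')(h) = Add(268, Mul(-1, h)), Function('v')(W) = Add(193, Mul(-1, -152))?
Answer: 4501344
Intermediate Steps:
Function('v')(W) = 345 (Function('v')(W) = Add(193, 152) = 345)
z = 64 (z = Add(Add(268, Mul(-1, 549)), 345) = Add(Add(268, -549), 345) = Add(-281, 345) = 64)
Add(Add(2118533, 2382747), z) = Add(Add(2118533, 2382747), 64) = Add(4501280, 64) = 4501344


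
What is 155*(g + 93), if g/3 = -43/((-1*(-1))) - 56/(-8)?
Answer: -2325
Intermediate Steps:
g = -108 (g = 3*(-43/((-1*(-1))) - 56/(-8)) = 3*(-43/1 - 56*(-1/8)) = 3*(-43*1 + 7) = 3*(-43 + 7) = 3*(-36) = -108)
155*(g + 93) = 155*(-108 + 93) = 155*(-15) = -2325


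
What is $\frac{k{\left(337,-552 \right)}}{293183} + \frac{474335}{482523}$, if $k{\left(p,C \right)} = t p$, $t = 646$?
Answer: $\frac{244113180451}{141467540709} \approx 1.7256$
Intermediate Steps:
$k{\left(p,C \right)} = 646 p$
$\frac{k{\left(337,-552 \right)}}{293183} + \frac{474335}{482523} = \frac{646 \cdot 337}{293183} + \frac{474335}{482523} = 217702 \cdot \frac{1}{293183} + 474335 \cdot \frac{1}{482523} = \frac{217702}{293183} + \frac{474335}{482523} = \frac{244113180451}{141467540709}$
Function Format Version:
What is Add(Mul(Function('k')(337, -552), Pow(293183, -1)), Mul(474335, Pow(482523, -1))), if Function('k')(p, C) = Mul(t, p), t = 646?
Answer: Rational(244113180451, 141467540709) ≈ 1.7256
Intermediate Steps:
Function('k')(p, C) = Mul(646, p)
Add(Mul(Function('k')(337, -552), Pow(293183, -1)), Mul(474335, Pow(482523, -1))) = Add(Mul(Mul(646, 337), Pow(293183, -1)), Mul(474335, Pow(482523, -1))) = Add(Mul(217702, Rational(1, 293183)), Mul(474335, Rational(1, 482523))) = Add(Rational(217702, 293183), Rational(474335, 482523)) = Rational(244113180451, 141467540709)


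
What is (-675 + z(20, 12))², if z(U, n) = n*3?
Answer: 408321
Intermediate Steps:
z(U, n) = 3*n
(-675 + z(20, 12))² = (-675 + 3*12)² = (-675 + 36)² = (-639)² = 408321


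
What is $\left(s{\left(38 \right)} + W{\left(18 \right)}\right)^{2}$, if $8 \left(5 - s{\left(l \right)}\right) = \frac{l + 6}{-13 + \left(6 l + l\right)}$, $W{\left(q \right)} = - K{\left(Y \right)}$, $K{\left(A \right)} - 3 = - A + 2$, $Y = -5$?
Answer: $\frac{53361}{2116} \approx 25.218$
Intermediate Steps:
$K{\left(A \right)} = 5 - A$ ($K{\left(A \right)} = 3 - \left(-2 + A\right) = 5 - A$)
$W{\left(q \right)} = -10$ ($W{\left(q \right)} = - (5 - -5) = - (5 + 5) = \left(-1\right) 10 = -10$)
$s{\left(l \right)} = 5 - \frac{6 + l}{8 \left(-13 + 7 l\right)}$ ($s{\left(l \right)} = 5 - \frac{\left(l + 6\right) \frac{1}{-13 + \left(6 l + l\right)}}{8} = 5 - \frac{\left(6 + l\right) \frac{1}{-13 + 7 l}}{8} = 5 - \frac{\frac{1}{-13 + 7 l} \left(6 + l\right)}{8} = 5 - \frac{6 + l}{8 \left(-13 + 7 l\right)}$)
$\left(s{\left(38 \right)} + W{\left(18 \right)}\right)^{2} = \left(\frac{-526 + 279 \cdot 38}{8 \left(-13 + 7 \cdot 38\right)} - 10\right)^{2} = \left(\frac{-526 + 10602}{8 \left(-13 + 266\right)} - 10\right)^{2} = \left(\frac{1}{8} \cdot \frac{1}{253} \cdot 10076 - 10\right)^{2} = \left(\frac{229}{46} - 10\right)^{2} = \left(- \frac{231}{46}\right)^{2} = \frac{53361}{2116}$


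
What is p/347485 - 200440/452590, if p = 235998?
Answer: 3716044142/15726823615 ≈ 0.23629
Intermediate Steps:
p/347485 - 200440/452590 = 235998/347485 - 200440/452590 = 235998*(1/347485) - 200440*1/452590 = 235998/347485 - 20044/45259 = 3716044142/15726823615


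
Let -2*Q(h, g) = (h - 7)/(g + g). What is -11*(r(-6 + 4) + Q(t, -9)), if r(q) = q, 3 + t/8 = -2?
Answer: 1309/36 ≈ 36.361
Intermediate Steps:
t = -40 (t = -24 + 8*(-2) = -24 - 16 = -40)
Q(h, g) = -(-7 + h)/(4*g) (Q(h, g) = -(h - 7)/(2*(g + g)) = -(-7 + h)/(2*(2*g)) = -(-7 + h)*1/(2*g)/2 = -(-7 + h)/(4*g))
-11*(r(-6 + 4) + Q(t, -9)) = -11*((-6 + 4) + (¼)*(7 - 1*(-40))/(-9)) = -11*(-2 + (¼)*(-⅑)*(7 + 40)) = -11*(-2 + (¼)*(-⅑)*47) = -11*(-2 - 47/36) = -11*(-119/36) = 1309/36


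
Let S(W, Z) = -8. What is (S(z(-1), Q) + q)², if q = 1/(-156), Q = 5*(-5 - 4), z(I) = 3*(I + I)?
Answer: 1560001/24336 ≈ 64.103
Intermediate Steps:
z(I) = 6*I (z(I) = 3*(2*I) = 6*I)
Q = -45 (Q = 5*(-9) = -45)
q = -1/156 ≈ -0.0064103
(S(z(-1), Q) + q)² = (-8 - 1/156)² = (-1249/156)² = 1560001/24336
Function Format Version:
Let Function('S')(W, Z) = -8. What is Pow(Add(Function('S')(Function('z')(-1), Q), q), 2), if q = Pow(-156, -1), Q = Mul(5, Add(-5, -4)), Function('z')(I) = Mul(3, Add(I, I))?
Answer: Rational(1560001, 24336) ≈ 64.103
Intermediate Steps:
Function('z')(I) = Mul(6, I) (Function('z')(I) = Mul(3, Mul(2, I)) = Mul(6, I))
Q = -45 (Q = Mul(5, -9) = -45)
q = Rational(-1, 156) ≈ -0.0064103
Pow(Add(Function('S')(Function('z')(-1), Q), q), 2) = Pow(Add(-8, Rational(-1, 156)), 2) = Pow(Rational(-1249, 156), 2) = Rational(1560001, 24336)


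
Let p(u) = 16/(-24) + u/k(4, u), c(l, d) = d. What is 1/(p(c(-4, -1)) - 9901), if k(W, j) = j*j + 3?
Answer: -12/118823 ≈ -0.00010099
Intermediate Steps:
k(W, j) = 3 + j² (k(W, j) = j² + 3 = 3 + j²)
p(u) = -⅔ + u/(3 + u²) (p(u) = 16/(-24) + u/(3 + u²) = 16*(-1/24) + u/(3 + u²) = -⅔ + u/(3 + u²))
1/(p(c(-4, -1)) - 9901) = 1/((-2 - 1 - ⅔*(-1)²)/(3 + (-1)²) - 9901) = 1/((-2 - 1 - ⅔*1)/(3 + 1) - 9901) = 1/((-2 - 1 - ⅔)/4 - 9901) = 1/((¼)*(-11/3) - 9901) = 1/(-11/12 - 9901) = 1/(-118823/12) = -12/118823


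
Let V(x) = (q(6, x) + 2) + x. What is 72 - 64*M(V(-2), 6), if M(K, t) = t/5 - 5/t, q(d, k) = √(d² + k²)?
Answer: 728/15 ≈ 48.533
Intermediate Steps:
V(x) = 2 + x + √(36 + x²) (V(x) = (√(6² + x²) + 2) + x = (√(36 + x²) + 2) + x = (2 + √(36 + x²)) + x = 2 + x + √(36 + x²))
M(K, t) = -5/t + t/5 (M(K, t) = t*(⅕) - 5/t = t/5 - 5/t = -5/t + t/5)
72 - 64*M(V(-2), 6) = 72 - 64*(-5/6 + (⅕)*6) = 72 - 64*(-5*⅙ + 6/5) = 72 - 64*(-⅚ + 6/5) = 72 - 64*11/30 = 72 - 352/15 = 728/15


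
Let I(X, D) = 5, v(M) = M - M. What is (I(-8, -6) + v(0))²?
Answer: 25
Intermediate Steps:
v(M) = 0
(I(-8, -6) + v(0))² = (5 + 0)² = 5² = 25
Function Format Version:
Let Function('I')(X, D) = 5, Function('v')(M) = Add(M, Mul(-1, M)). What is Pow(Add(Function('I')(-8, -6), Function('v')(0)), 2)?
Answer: 25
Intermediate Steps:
Function('v')(M) = 0
Pow(Add(Function('I')(-8, -6), Function('v')(0)), 2) = Pow(Add(5, 0), 2) = Pow(5, 2) = 25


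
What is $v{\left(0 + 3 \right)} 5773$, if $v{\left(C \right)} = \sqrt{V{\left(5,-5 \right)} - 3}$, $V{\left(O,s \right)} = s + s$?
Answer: $5773 i \sqrt{13} \approx 20815.0 i$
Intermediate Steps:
$V{\left(O,s \right)} = 2 s$
$v{\left(C \right)} = i \sqrt{13}$ ($v{\left(C \right)} = \sqrt{2 \left(-5\right) - 3} = \sqrt{-10 - 3} = \sqrt{-13} = i \sqrt{13}$)
$v{\left(0 + 3 \right)} 5773 = i \sqrt{13} \cdot 5773 = 5773 i \sqrt{13}$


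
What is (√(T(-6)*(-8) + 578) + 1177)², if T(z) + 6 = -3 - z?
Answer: (1177 + √602)² ≈ 1.4437e+6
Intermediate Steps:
T(z) = -9 - z (T(z) = -6 + (-3 - z) = -9 - z)
(√(T(-6)*(-8) + 578) + 1177)² = (√((-9 - 1*(-6))*(-8) + 578) + 1177)² = (√((-9 + 6)*(-8) + 578) + 1177)² = (√(-3*(-8) + 578) + 1177)² = (√(24 + 578) + 1177)² = (√602 + 1177)² = (1177 + √602)²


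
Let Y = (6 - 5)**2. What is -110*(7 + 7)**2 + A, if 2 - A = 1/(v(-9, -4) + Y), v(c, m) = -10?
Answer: -194021/9 ≈ -21558.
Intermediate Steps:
Y = 1 (Y = 1**2 = 1)
A = 19/9 (A = 2 - 1/(-10 + 1) = 2 - 1/(-9) = 2 - 1*(-1/9) = 2 + 1/9 = 19/9 ≈ 2.1111)
-110*(7 + 7)**2 + A = -110*(7 + 7)**2 + 19/9 = -110*14**2 + 19/9 = -110*196 + 19/9 = -21560 + 19/9 = -194021/9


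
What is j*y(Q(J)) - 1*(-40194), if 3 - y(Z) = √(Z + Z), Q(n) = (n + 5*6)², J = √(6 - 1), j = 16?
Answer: 40242 - 480*√2 - 16*√10 ≈ 39513.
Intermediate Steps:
J = √5 ≈ 2.2361
Q(n) = (30 + n)² (Q(n) = (n + 30)² = (30 + n)²)
y(Z) = 3 - √2*√Z (y(Z) = 3 - √(Z + Z) = 3 - √(2*Z) = 3 - √2*√Z)
j*y(Q(J)) - 1*(-40194) = 16*(3 - √2*√((30 + √5)²)) - 1*(-40194) = 16*(3 - √2*(30 + √5)) + 40194 = (48 - 16*√2*(30 + √5)) + 40194 = 40242 - 16*√2*(30 + √5)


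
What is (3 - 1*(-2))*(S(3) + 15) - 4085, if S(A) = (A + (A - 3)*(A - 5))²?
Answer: -3965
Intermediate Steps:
S(A) = (A + (-5 + A)*(-3 + A))² (S(A) = (A + (-3 + A)*(-5 + A))² = (A + (-5 + A)*(-3 + A))²)
(3 - 1*(-2))*(S(3) + 15) - 4085 = (3 - 1*(-2))*((15 + 3² - 7*3)² + 15) - 4085 = (3 + 2)*((15 + 9 - 21)² + 15) - 4085 = 5*(3² + 15) - 4085 = 5*(9 + 15) - 4085 = 5*24 - 4085 = 120 - 4085 = -3965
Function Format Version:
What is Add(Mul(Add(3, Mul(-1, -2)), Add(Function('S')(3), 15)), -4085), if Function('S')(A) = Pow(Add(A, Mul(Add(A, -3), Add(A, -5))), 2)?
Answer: -3965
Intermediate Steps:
Function('S')(A) = Pow(Add(A, Mul(Add(-5, A), Add(-3, A))), 2) (Function('S')(A) = Pow(Add(A, Mul(Add(-3, A), Add(-5, A))), 2) = Pow(Add(A, Mul(Add(-5, A), Add(-3, A))), 2))
Add(Mul(Add(3, Mul(-1, -2)), Add(Function('S')(3), 15)), -4085) = Add(Mul(Add(3, Mul(-1, -2)), Add(Pow(Add(15, Pow(3, 2), Mul(-7, 3)), 2), 15)), -4085) = Add(Mul(Add(3, 2), Add(Pow(Add(15, 9, -21), 2), 15)), -4085) = Add(Mul(5, Add(Pow(3, 2), 15)), -4085) = Add(Mul(5, Add(9, 15)), -4085) = Add(Mul(5, 24), -4085) = Add(120, -4085) = -3965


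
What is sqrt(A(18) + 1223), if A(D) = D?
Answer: sqrt(1241) ≈ 35.228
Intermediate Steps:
sqrt(A(18) + 1223) = sqrt(18 + 1223) = sqrt(1241)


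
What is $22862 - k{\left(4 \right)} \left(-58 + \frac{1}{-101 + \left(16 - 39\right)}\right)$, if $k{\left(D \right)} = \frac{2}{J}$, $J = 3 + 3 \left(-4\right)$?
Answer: $\frac{12749803}{558} \approx 22849.0$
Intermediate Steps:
$J = -9$ ($J = 3 - 12 = -9$)
$k{\left(D \right)} = - \frac{2}{9}$ ($k{\left(D \right)} = \frac{2}{-9} = 2 \left(- \frac{1}{9}\right) = - \frac{2}{9}$)
$22862 - k{\left(4 \right)} \left(-58 + \frac{1}{-101 + \left(16 - 39\right)}\right) = 22862 - - \frac{2 \left(-58 + \frac{1}{-101 + \left(16 - 39\right)}\right)}{9} = 22862 - - \frac{2 \left(-58 + \frac{1}{-101 - 23}\right)}{9} = 22862 - - \frac{2 \left(-58 + \frac{1}{-124}\right)}{9} = 22862 - - \frac{2 \left(-58 - \frac{1}{124}\right)}{9} = 22862 - \left(- \frac{2}{9}\right) \left(- \frac{7193}{124}\right) = 22862 - \frac{7193}{558} = \frac{12749803}{558}$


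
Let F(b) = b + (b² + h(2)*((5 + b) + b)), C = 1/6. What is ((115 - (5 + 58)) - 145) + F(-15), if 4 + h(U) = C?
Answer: 1277/6 ≈ 212.83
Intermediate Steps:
C = ⅙ ≈ 0.16667
h(U) = -23/6 (h(U) = -4 + ⅙ = -23/6)
F(b) = -115/6 + b² - 20*b/3 (F(b) = b + (b² - 23*((5 + b) + b)/6) = b + (b² - 23*(5 + 2*b)/6) = b + (b² + (-115/6 - 23*b/3)) = b + (-115/6 + b² - 23*b/3) = -115/6 + b² - 20*b/3)
((115 - (5 + 58)) - 145) + F(-15) = ((115 - (5 + 58)) - 145) + (-115/6 + (-15)² - 20/3*(-15)) = ((115 - 1*63) - 145) + (-115/6 + 225 + 100) = ((115 - 63) - 145) + 1835/6 = (52 - 145) + 1835/6 = -93 + 1835/6 = 1277/6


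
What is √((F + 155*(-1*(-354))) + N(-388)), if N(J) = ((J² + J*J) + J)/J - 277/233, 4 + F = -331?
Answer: √2918512099/233 ≈ 231.86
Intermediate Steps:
F = -335 (F = -4 - 331 = -335)
N(J) = -277/233 + (J + 2*J²)/J (N(J) = ((J² + J²) + J)/J - 277*1/233 = (2*J² + J)/J - 277/233 = (J + 2*J²)/J - 277/233 = -277/233 + (J + 2*J²)/J)
√((F + 155*(-1*(-354))) + N(-388)) = √((-335 + 155*(-1*(-354))) + (-44/233 + 2*(-388))) = √((-335 + 155*354) + (-44/233 - 776)) = √((-335 + 54870) - 180852/233) = √(54535 - 180852/233) = √(12525803/233) = √2918512099/233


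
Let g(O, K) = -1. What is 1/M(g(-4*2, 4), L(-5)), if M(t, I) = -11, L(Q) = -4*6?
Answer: -1/11 ≈ -0.090909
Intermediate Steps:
L(Q) = -24
1/M(g(-4*2, 4), L(-5)) = 1/(-11) = -1/11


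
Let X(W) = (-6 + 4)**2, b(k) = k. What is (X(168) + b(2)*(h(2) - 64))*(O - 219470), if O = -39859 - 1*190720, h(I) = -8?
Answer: 63006860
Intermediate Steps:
O = -230579 (O = -39859 - 190720 = -230579)
X(W) = 4 (X(W) = (-2)**2 = 4)
(X(168) + b(2)*(h(2) - 64))*(O - 219470) = (4 + 2*(-8 - 64))*(-230579 - 219470) = (4 + 2*(-72))*(-450049) = (4 - 144)*(-450049) = -140*(-450049) = 63006860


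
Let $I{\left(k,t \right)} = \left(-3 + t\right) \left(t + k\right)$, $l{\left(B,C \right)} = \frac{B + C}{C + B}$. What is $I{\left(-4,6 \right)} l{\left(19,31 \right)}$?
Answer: $6$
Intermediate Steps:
$l{\left(B,C \right)} = 1$ ($l{\left(B,C \right)} = \frac{B + C}{B + C} = 1$)
$I{\left(k,t \right)} = \left(-3 + t\right) \left(k + t\right)$
$I{\left(-4,6 \right)} l{\left(19,31 \right)} = \left(6^{2} - -12 - 18 - 24\right) 1 = \left(36 + 12 - 18 - 24\right) 1 = 6 \cdot 1 = 6$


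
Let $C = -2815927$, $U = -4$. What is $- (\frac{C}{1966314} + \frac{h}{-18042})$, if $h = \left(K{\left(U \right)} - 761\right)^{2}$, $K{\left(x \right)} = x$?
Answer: $\frac{100128422132}{2956353099} \approx 33.869$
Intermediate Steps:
$h = 585225$ ($h = \left(-4 - 761\right)^{2} = \left(-765\right)^{2} = 585225$)
$- (\frac{C}{1966314} + \frac{h}{-18042}) = - (- \frac{2815927}{1966314} + \frac{585225}{-18042}) = - (\left(-2815927\right) \frac{1}{1966314} + 585225 \left(- \frac{1}{18042}\right)) = - (- \frac{2815927}{1966314} - \frac{195075}{6014}) = \left(-1\right) \left(- \frac{100128422132}{2956353099}\right) = \frac{100128422132}{2956353099}$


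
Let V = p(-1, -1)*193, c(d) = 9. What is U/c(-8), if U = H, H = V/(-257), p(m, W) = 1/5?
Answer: -193/11565 ≈ -0.016688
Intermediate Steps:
p(m, W) = ⅕ (p(m, W) = 1*(⅕) = ⅕)
V = 193/5 (V = (⅕)*193 = 193/5 ≈ 38.600)
H = -193/1285 (H = (193/5)/(-257) = (193/5)*(-1/257) = -193/1285 ≈ -0.15019)
U = -193/1285 ≈ -0.15019
U/c(-8) = -193/1285/9 = -193/1285*⅑ = -193/11565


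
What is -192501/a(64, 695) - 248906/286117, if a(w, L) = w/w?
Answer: -55078057523/286117 ≈ -1.9250e+5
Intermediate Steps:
a(w, L) = 1
-192501/a(64, 695) - 248906/286117 = -192501/1 - 248906/286117 = -192501*1 - 248906*1/286117 = -192501 - 248906/286117 = -55078057523/286117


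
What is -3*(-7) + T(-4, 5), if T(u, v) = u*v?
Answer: 1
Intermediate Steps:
-3*(-7) + T(-4, 5) = -3*(-7) - 4*5 = 21 - 20 = 1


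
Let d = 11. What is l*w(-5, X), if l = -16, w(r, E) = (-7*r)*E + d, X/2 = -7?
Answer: 7664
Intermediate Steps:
X = -14 (X = 2*(-7) = -14)
w(r, E) = 11 - 7*E*r (w(r, E) = (-7*r)*E + 11 = -7*E*r + 11 = 11 - 7*E*r)
l*w(-5, X) = -16*(11 - 7*(-14)*(-5)) = -16*(11 - 490) = -16*(-479) = 7664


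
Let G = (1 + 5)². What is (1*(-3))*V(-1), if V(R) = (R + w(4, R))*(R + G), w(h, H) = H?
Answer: 210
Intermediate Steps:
G = 36 (G = 6² = 36)
V(R) = 2*R*(36 + R) (V(R) = (R + R)*(R + 36) = (2*R)*(36 + R) = 2*R*(36 + R))
(1*(-3))*V(-1) = (1*(-3))*(2*(-1)*(36 - 1)) = -6*(-1)*35 = -3*(-70) = 210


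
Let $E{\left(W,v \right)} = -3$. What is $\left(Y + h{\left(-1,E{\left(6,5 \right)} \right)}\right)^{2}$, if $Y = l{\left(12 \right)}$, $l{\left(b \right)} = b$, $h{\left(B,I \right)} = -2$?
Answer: $100$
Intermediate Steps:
$Y = 12$
$\left(Y + h{\left(-1,E{\left(6,5 \right)} \right)}\right)^{2} = \left(12 - 2\right)^{2} = 10^{2} = 100$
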